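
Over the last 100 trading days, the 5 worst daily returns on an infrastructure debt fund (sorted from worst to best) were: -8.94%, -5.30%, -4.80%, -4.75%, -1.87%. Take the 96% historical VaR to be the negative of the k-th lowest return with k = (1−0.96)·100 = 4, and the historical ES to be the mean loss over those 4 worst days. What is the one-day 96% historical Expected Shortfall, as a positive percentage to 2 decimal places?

The 4 worst returns sum to -23.79%.
ES = −(-23.79%) / 4 = 5.9475% ≈ 5.95%.

5.95%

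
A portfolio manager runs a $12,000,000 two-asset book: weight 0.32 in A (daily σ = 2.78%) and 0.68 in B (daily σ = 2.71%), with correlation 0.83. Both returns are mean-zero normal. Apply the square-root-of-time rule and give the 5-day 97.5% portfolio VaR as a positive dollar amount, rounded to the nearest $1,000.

σ_p = √(0.32²·2.78² + 0.68²·2.71² + 2·0.83·0.32·0.68·2.78·2.71) = 2.628%.
σ_{5d} = 2.628% × √5 = 5.876%.
z(97.5%) = 1.960.
VaR = 1.960 × 5.876% = 11.517%; on $12,000,000 that is $1,382,040.

$1,382,000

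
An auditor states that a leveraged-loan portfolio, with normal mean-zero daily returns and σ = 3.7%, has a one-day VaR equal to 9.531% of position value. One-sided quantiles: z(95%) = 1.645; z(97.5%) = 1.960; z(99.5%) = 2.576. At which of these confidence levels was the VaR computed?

99.5%

Implied z = VaR/σ = 9.531 / 3.7 = 2.576.
This matches z(99.5%) = 2.576.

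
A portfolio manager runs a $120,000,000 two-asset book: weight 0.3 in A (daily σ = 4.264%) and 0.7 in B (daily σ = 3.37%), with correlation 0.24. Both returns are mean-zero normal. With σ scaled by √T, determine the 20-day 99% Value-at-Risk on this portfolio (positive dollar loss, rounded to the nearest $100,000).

$36,700,000

σ_p = √(0.3²·4.264² + 0.7²·3.37² + 2·0.24·0.3·0.7·4.264·3.37) = 2.941%.
σ_{20d} = 2.941% × √20 = 13.153%.
z(99%) = 2.326.
VaR = 2.326 × 13.153% = 30.594%; on $120,000,000 that is $36,712,800.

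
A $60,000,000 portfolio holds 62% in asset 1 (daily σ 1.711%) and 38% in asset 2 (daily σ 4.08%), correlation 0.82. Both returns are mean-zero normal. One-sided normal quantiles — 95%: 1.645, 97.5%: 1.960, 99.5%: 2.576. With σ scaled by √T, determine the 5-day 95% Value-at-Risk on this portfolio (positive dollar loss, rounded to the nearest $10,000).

σ_p = √(0.62²·1.711² + 0.38²·4.08² + 2·0.82·0.62·0.38·1.711·4.08) = 2.495%.
σ_{5d} = 2.495% × √5 = 5.579%.
VaR = 1.645 × 5.579% = 9.177%; on $60,000,000 that is $5,506,200.

$5,510,000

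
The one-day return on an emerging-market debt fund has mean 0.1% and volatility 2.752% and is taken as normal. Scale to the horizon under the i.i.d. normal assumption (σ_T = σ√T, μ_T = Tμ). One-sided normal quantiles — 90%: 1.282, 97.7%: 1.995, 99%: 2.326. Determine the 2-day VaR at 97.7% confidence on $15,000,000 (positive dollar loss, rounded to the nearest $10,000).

σ_{2d} = 2.752% × √2 = 3.892%; μ_{2d} = 2 × 0.1% = 0.200%.
VaR = −(0.200%) + 1.995 × 3.892% = 7.565%.
On $15,000,000: 0.07565 × $15,000,000 = $1,134,750.

$1,130,000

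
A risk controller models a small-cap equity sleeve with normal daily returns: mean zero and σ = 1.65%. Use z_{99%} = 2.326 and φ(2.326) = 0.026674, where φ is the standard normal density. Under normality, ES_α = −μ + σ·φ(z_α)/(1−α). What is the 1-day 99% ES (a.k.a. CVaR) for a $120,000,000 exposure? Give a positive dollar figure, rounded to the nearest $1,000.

Tail multiplier: φ(z)/(1−α) = 0.026674 / 0.01 = 2.667.
ES = 1.65% × 2.667 = 4.401%.
On $120,000,000: 0.04401 × $120,000,000 = $5,281,200.

$5,281,000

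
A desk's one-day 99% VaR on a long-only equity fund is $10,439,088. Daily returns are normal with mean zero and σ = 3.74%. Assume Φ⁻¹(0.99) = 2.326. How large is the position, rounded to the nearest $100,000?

VaR as a fraction of value: z·σ = 2.326 × 3.74% = 8.69924%.
Position = $10,439,088 / 0.0869924 = $120,000,000.

$120,000,000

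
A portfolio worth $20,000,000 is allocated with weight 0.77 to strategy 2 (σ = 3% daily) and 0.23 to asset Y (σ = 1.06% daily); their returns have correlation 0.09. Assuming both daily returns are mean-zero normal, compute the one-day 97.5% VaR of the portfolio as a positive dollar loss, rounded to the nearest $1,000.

$919,000

σ_p² = 0.77²·3² + 0.23²·1.06² + 2·0.09·0.77·0.23·3·1.06 = 5.4969 (%²).
σ_p = √5.4969 = 2.345%.
At 97.5%, z = 1.960.
VaR = 1.960 × 2.345% = 4.596%; on $20,000,000 that is $919,200.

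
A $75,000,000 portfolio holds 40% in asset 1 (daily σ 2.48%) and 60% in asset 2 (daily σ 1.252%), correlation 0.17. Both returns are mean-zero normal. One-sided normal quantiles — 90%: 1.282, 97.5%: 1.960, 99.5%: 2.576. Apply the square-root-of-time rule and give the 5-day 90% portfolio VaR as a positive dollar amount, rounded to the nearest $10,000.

$2,890,000

σ_p = √(0.4²·2.48² + 0.6²·1.252² + 2·0.17·0.4·0.6·2.48·1.252) = 1.342%.
σ_{5d} = 1.342% × √5 = 3.001%.
VaR = 1.282 × 3.001% = 3.847%; on $75,000,000 that is $2,885,250.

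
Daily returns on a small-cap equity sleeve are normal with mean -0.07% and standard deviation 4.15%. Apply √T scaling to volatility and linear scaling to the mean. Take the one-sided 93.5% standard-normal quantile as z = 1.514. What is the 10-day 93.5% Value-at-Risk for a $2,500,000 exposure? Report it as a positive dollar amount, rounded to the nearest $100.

$514,200

σ_{10d} = 4.15% × √10 = 13.123%; μ_{10d} = 10 × -0.07% = -0.700%.
VaR = −(-0.700%) + 1.514 × 13.123% = 20.568%.
On $2,500,000: 0.20568 × $2,500,000 = $514,200.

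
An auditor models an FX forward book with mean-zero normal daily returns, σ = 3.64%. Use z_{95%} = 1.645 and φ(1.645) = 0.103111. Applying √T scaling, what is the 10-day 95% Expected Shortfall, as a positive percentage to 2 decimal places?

23.74%

σ_{10d} = 3.64% × √10 = 11.511%.
ES multiplier = φ(z)/(1−α) = 0.103111/0.05 = 2.062.
ES = 11.511% × 2.062 = 23.736%.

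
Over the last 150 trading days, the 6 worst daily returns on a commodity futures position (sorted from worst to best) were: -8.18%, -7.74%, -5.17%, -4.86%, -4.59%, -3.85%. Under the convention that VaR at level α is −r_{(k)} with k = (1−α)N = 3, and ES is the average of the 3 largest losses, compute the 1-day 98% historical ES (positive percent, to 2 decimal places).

7.03%

The 3 worst returns sum to -21.09%.
ES = −(-21.09%) / 3 = 7.03%.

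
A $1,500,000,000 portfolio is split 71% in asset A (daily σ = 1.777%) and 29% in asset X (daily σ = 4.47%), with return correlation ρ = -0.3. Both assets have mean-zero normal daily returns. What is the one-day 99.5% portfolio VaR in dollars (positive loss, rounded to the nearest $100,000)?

σ_p² = 0.71²·1.777² + 0.29²·4.47² + 2·-0.3·0.71·0.29·1.777·4.47 = 2.2909 (%²).
σ_p = √2.2909 = 1.514%.
At 99.5%, z = 2.576.
VaR = 2.576 × 1.514% = 3.900%; on $1,500,000,000 that is $58,500,000.

$58,500,000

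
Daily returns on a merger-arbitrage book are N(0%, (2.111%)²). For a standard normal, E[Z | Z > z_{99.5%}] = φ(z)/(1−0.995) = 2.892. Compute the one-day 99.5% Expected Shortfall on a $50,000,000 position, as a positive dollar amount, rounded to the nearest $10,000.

ES = 2.111% × 2.892 = 6.105%.
On $50,000,000: 0.06105 × $50,000,000 = $3,052,500.

$3,050,000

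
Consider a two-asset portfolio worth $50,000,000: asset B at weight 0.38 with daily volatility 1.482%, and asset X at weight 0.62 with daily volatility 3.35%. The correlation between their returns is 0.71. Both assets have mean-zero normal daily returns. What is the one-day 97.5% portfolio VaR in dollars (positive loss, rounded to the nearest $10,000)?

$2,460,000

σ_p² = 0.38²·1.482² + 0.62²·3.35² + 2·0.71·0.38·0.62·1.482·3.35 = 6.2920 (%²).
σ_p = √6.2920 = 2.508%.
At 97.5%, z = 1.960.
VaR = 1.960 × 2.508% = 4.916%; on $50,000,000 that is $2,458,000.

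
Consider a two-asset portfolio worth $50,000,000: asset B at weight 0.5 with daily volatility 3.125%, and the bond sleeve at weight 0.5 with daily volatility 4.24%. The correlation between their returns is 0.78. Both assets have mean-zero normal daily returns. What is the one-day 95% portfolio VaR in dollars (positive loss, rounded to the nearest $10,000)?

σ_p² = 0.5²·3.125² + 0.5²·4.24² + 2·0.78·0.5·0.5·3.125·4.24 = 12.1033 (%²).
σ_p = √12.1033 = 3.479%.
At 95%, z = 1.645.
VaR = 1.645 × 3.479% = 5.723%; on $50,000,000 that is $2,861,500.

$2,860,000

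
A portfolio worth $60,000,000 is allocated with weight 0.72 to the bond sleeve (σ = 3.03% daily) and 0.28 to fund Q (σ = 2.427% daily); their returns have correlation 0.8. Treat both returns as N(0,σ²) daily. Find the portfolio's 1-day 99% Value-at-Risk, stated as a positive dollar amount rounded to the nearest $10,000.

$3,850,000

σ_p² = 0.72²·3.03² + 0.28²·2.427² + 2·0.8·0.72·0.28·3.03·2.427 = 7.5932 (%²).
σ_p = √7.5932 = 2.756%.
At 99%, z = 2.326.
VaR = 2.326 × 2.756% = 6.410%; on $60,000,000 that is $3,846,000.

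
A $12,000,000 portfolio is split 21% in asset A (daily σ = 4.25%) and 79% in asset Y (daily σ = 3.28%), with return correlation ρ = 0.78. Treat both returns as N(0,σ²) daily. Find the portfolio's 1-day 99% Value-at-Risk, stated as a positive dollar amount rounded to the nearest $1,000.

σ_p² = 0.21²·4.25² + 0.79²·3.28² + 2·0.78·0.21·0.79·4.25·3.28 = 11.1186 (%²).
σ_p = √11.1186 = 3.334%.
At 99%, z = 2.326.
VaR = 2.326 × 3.334% = 7.755%; on $12,000,000 that is $930,600.

$931,000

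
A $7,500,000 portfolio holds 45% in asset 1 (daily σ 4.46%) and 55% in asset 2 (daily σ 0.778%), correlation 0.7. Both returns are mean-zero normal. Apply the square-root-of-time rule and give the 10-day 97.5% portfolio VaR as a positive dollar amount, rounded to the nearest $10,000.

σ_p = √(0.45²·4.46² + 0.55²·0.778² + 2·0.7·0.45·0.55·4.46·0.778) = 2.327%.
σ_{10d} = 2.327% × √10 = 7.359%.
z(97.5%) = 1.960.
VaR = 1.960 × 7.359% = 14.424%; on $7,500,000 that is $1,081,800.

$1,080,000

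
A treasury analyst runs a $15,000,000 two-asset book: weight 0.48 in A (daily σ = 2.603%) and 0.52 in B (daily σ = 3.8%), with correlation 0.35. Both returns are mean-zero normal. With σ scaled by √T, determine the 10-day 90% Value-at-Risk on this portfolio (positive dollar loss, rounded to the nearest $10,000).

σ_p = √(0.48²·2.603² + 0.52²·3.8² + 2·0.35·0.48·0.52·2.603·3.8) = 2.682%.
σ_{10d} = 2.682% × √10 = 8.481%.
z(90%) = 1.282.
VaR = 1.282 × 8.481% = 10.873%; on $15,000,000 that is $1,630,950.

$1,630,000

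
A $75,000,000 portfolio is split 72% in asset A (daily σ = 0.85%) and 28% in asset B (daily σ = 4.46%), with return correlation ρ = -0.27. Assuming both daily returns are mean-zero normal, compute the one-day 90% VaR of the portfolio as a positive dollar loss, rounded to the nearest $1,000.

$1,186,000

σ_p² = 0.72²·0.85² + 0.28²·4.46² + 2·-0.27·0.72·0.28·0.85·4.46 = 1.5213 (%²).
σ_p = √1.5213 = 1.233%.
At 90%, z = 1.282.
VaR = 1.282 × 1.233% = 1.581%; on $75,000,000 that is $1,185,750.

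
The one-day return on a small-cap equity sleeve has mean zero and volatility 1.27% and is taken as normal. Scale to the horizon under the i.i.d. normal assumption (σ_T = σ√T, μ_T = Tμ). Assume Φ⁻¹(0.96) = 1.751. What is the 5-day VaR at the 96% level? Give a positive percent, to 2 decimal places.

σ_{5d} = 1.27% × √5 = 2.840%.
VaR = 1.751 × 2.840% = 4.973%.

4.97%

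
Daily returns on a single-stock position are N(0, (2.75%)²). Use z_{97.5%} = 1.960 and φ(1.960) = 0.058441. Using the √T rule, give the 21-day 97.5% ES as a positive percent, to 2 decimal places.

σ_{21d} = 2.75% × √21 = 12.602%.
ES multiplier = φ(z)/(1−α) = 0.058441/0.025 = 2.338.
ES = 12.602% × 2.338 = 29.463%.

29.46%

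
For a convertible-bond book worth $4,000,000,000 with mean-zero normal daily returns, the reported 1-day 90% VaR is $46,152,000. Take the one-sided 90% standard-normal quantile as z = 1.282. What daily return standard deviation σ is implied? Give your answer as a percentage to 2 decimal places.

0.90%

VaR as a fraction: $46,152,000 / $4,000,000,000 = 1.154%.
σ = VaR / z = 1.154% / 1.282 = 0.900%.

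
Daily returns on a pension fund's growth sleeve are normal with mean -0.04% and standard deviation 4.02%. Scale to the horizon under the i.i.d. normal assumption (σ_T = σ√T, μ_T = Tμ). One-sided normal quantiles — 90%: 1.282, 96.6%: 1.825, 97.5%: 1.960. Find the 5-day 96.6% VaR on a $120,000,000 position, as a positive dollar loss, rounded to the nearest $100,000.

σ_{5d} = 4.02% × √5 = 8.989%; μ_{5d} = 5 × -0.04% = -0.200%.
VaR = −(-0.200%) + 1.825 × 8.989% = 16.605%.
On $120,000,000: 0.16605 × $120,000,000 = $19,926,000.

$19,900,000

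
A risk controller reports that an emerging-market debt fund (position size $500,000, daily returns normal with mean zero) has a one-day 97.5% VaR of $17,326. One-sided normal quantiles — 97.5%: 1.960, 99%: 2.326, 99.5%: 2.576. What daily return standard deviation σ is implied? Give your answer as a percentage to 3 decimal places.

1.768%

VaR as a fraction: $17,326 / $500,000 = 3.465%.
σ = VaR / z = 3.465% / 1.960 = 1.768%.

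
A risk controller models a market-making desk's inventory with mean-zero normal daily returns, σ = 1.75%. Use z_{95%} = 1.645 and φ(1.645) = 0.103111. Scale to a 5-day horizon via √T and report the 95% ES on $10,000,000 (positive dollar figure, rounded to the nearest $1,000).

σ_{5d} = 1.75% × √5 = 3.913%.
ES multiplier = φ(z)/(1−α) = 0.103111/0.05 = 2.062.
ES = 3.913% × 2.062 = 8.069%; on $10,000,000: $806,900.

$807,000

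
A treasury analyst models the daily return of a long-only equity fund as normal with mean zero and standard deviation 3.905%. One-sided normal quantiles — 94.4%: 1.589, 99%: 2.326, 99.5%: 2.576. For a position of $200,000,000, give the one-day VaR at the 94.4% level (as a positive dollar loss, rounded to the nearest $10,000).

VaR = z·σ = 1.589 × 3.905% = 6.205%.
On $200,000,000: 0.06205 × $200,000,000 = $12,410,000.

$12,410,000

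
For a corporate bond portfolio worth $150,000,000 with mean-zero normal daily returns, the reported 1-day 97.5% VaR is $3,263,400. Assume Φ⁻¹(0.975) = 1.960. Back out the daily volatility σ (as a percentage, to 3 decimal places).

1.110%

VaR as a fraction: $3,263,400 / $150,000,000 = 2.176%.
σ = VaR / z = 2.176% / 1.960 = 1.110%.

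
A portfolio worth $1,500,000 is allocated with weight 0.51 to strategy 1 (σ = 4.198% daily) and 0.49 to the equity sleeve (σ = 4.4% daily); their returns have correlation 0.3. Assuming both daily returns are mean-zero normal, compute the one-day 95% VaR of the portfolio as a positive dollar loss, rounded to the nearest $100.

σ_p² = 0.51²·4.198² + 0.49²·4.4² + 2·0.3·0.51·0.49·4.198·4.4 = 12.0017 (%²).
σ_p = √12.0017 = 3.464%.
At 95%, z = 1.645.
VaR = 1.645 × 3.464% = 5.698%; on $1,500,000 that is $85,470.

$85,500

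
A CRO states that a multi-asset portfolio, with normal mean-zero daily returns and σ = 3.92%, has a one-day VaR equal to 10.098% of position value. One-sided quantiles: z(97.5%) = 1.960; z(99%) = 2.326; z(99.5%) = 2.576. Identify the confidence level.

99.5%

Implied z = VaR/σ = 10.098 / 3.92 = 2.576.
This matches z(99.5%) = 2.576.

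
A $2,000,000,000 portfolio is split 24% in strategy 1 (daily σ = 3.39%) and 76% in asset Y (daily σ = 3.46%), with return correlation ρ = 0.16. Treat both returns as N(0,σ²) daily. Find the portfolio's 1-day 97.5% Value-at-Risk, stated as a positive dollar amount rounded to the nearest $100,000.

σ_p² = 0.24²·3.39² + 0.76²·3.46² + 2·0.16·0.24·0.76·3.39·3.46 = 8.2614 (%²).
σ_p = √8.2614 = 2.874%.
At 97.5%, z = 1.960.
VaR = 1.960 × 2.874% = 5.633%; on $2,000,000,000 that is $112,660,000.

$112,700,000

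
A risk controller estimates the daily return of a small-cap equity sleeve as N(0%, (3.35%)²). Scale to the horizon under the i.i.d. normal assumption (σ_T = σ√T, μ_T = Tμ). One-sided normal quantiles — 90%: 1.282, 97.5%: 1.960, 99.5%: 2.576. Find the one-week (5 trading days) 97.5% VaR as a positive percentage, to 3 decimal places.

14.682%

σ_{5d} = 3.35% × √5 = 7.491%.
VaR = 1.960 × 7.491% = 14.682%.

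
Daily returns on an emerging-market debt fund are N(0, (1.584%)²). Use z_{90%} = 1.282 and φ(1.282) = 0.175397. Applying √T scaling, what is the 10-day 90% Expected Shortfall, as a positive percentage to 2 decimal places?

8.79%

σ_{10d} = 1.584% × √10 = 5.009%.
ES multiplier = φ(z)/(1−α) = 0.175397/0.1 = 1.754.
ES = 5.009% × 1.754 = 8.786%.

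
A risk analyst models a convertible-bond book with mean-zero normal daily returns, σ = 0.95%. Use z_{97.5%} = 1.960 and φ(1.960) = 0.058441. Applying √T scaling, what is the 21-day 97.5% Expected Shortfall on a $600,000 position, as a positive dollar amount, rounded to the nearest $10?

$61,060

σ_{21d} = 0.95% × √21 = 4.353%.
ES multiplier = φ(z)/(1−α) = 0.058441/0.025 = 2.338.
ES = 4.353% × 2.338 = 10.177%; on $600,000: $61,062.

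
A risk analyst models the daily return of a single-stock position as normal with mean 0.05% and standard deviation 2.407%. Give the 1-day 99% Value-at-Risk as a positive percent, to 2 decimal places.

5.55%

At 99% one-sided, z = 2.326.
VaR = −μ + z·σ = −(0.05%) + 2.326 × 2.407% = 5.549%.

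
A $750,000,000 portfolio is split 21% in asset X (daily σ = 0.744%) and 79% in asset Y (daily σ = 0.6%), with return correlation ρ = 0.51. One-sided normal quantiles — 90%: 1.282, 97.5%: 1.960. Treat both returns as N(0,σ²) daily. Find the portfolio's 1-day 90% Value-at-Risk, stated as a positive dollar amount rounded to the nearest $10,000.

$5,480,000

σ_p² = 0.21²·0.744² + 0.79²·0.6² + 2·0.51·0.21·0.79·0.744·0.6 = 0.3246 (%²).
σ_p = √0.3246 = 0.570%.
VaR = 1.282 × 0.570% = 0.731%; on $750,000,000 that is $5,482,500.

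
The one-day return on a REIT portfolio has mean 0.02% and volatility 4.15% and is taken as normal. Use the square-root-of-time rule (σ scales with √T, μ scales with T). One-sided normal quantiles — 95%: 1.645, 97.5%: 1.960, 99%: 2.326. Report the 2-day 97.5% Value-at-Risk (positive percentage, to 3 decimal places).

σ_{2d} = 4.15% × √2 = 5.869%; μ_{2d} = 2 × 0.02% = 0.040%.
VaR = −(0.040%) + 1.960 × 5.869% = 11.463%.

11.463%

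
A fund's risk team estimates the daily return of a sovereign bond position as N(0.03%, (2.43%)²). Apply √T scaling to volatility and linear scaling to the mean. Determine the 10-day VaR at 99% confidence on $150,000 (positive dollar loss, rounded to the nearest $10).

At 99%, z = 2.326.
σ_{10d} = 2.43% × √10 = 7.684%; μ_{10d} = 10 × 0.03% = 0.300%.
VaR = −(0.300%) + 2.326 × 7.684% = 17.573%.
On $150,000: 0.17573 × $150,000 = $26,360.

$26,360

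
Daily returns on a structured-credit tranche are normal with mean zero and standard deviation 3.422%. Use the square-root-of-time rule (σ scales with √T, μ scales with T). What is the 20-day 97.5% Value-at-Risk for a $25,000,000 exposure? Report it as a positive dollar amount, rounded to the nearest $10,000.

At 97.5%, z = 1.960.
σ_{20d} = 3.422% × √20 = 15.304%.
VaR = 1.960 × 15.304% = 29.996%.
On $25,000,000: 0.29996 × $25,000,000 = $7,499,000.

$7,500,000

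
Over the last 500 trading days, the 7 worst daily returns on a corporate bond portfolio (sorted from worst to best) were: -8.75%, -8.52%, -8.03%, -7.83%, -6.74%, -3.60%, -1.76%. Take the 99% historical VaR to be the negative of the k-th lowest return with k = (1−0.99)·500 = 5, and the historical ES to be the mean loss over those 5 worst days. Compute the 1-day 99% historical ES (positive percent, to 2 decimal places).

7.97%

The 5 worst returns sum to -39.87%.
ES = −(-39.87%) / 5 = 7.974% ≈ 7.97%.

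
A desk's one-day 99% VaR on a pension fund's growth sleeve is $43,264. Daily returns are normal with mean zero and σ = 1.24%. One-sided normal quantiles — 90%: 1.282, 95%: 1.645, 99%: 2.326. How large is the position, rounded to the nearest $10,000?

VaR as a fraction of value: z·σ = 2.326 × 1.24% = 2.88424%.
Position = $43,264 / 0.0288424 = $1,500,014.

$1,500,000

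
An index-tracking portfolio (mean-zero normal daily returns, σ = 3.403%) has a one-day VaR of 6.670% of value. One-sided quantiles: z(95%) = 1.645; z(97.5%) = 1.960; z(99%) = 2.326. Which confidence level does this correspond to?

97.5%

Implied z = VaR/σ = 6.670 / 3.403 = 1.960.
This matches z(97.5%) = 1.960.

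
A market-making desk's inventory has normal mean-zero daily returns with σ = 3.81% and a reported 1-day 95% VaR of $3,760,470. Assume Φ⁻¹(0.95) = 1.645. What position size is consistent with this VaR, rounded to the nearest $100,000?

VaR as a fraction of value: z·σ = 1.645 × 3.81% = 6.26745%.
Position = $3,760,470 / 0.0626745 = $60,000,000.

$60,000,000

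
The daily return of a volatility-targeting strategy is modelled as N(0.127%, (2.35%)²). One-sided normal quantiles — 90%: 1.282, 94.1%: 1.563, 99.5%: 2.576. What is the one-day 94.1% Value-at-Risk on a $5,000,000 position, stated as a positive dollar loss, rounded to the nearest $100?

VaR = −μ + z·σ = −(0.127%) + 1.563 × 2.35% = 3.546%.
On $5,000,000: 0.03546 × $5,000,000 = $177,300.

$177,300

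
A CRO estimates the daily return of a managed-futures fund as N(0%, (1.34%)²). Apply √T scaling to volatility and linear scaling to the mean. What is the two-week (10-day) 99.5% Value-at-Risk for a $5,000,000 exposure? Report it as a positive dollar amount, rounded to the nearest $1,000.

$546,000

At 99.5%, z = 2.576.
σ_{10d} = 1.34% × √10 = 4.237%.
VaR = 2.576 × 4.237% = 10.915%.
On $5,000,000: 0.10915 × $5,000,000 = $545,750.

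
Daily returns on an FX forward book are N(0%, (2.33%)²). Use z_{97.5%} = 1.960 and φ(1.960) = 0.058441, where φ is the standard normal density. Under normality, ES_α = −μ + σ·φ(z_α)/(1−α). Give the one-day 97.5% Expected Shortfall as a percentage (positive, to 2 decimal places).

Tail multiplier: φ(z)/(1−α) = 0.058441 / 0.025 = 2.338.
ES = 2.33% × 2.338 = 5.448%.

5.45%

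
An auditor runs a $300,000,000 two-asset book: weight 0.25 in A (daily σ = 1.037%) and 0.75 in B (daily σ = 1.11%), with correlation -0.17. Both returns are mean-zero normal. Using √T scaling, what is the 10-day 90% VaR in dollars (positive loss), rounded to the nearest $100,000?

σ_p = √(0.25²·1.037² + 0.75²·1.11² + 2·-0.17·0.25·0.75·1.037·1.11) = 0.829%.
σ_{10d} = 0.829% × √10 = 2.622%.
z(90%) = 1.282.
VaR = 1.282 × 2.622% = 3.361%; on $300,000,000 that is $10,083,000.

$10,100,000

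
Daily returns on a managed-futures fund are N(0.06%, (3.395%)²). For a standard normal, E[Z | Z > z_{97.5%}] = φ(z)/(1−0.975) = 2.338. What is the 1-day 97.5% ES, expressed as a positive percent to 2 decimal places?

7.88%

ES = −(0.06%) + 3.395% × 2.338 = 7.878%.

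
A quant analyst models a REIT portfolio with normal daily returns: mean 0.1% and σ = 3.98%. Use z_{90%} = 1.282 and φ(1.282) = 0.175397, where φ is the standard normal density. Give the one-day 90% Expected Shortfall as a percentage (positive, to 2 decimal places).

Tail multiplier: φ(z)/(1−α) = 0.175397 / 0.1 = 1.754.
ES = −(0.1%) + 3.98% × 1.754 = 6.881%.

6.88%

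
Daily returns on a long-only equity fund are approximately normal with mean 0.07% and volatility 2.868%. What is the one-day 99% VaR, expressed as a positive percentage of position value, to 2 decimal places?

At 99% one-sided, z = 2.326.
VaR = −μ + z·σ = −(0.07%) + 2.326 × 2.868% = 6.601%.

6.60%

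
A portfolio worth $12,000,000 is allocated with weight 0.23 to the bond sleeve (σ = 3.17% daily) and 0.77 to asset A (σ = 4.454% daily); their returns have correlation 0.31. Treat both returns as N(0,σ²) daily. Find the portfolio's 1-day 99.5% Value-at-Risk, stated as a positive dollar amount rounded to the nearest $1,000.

σ_p² = 0.23²·3.17² + 0.77²·4.454² + 2·0.31·0.23·0.77·3.17·4.454 = 13.8439 (%²).
σ_p = √13.8439 = 3.721%.
At 99.5%, z = 2.576.
VaR = 2.576 × 3.721% = 9.585%; on $12,000,000 that is $1,150,200.

$1,150,000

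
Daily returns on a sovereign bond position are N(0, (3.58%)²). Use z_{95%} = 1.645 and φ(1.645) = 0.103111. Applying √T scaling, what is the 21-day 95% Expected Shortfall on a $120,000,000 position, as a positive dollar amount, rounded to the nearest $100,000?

σ_{21d} = 3.58% × √21 = 16.406%.
ES multiplier = φ(z)/(1−α) = 0.103111/0.05 = 2.062.
ES = 16.406% × 2.062 = 33.829%; on $120,000,000: $40,594,800.

$40,600,000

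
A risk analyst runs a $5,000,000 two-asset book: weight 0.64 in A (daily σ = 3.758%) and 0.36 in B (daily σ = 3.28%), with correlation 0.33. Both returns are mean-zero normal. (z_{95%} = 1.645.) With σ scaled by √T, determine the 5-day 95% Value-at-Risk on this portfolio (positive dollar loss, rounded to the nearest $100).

σ_p = √(0.64²·3.758² + 0.36²·3.28² + 2·0.33·0.64·0.36·3.758·3.28) = 3.009%.
σ_{5d} = 3.009% × √5 = 6.728%.
VaR = 1.645 × 6.728% = 11.068%; on $5,000,000 that is $553,400.

$553,400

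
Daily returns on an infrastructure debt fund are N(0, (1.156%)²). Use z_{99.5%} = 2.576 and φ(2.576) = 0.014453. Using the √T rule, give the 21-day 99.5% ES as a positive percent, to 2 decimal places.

15.31%

σ_{21d} = 1.156% × √21 = 5.297%.
ES multiplier = φ(z)/(1−α) = 0.014453/0.005 = 2.891.
ES = 5.297% × 2.891 = 15.314%.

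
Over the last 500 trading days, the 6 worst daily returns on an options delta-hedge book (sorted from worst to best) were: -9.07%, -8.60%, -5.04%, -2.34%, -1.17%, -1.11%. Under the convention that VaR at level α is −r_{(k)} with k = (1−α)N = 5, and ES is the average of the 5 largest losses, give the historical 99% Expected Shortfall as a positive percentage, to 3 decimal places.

The 5 worst returns sum to -26.22%.
ES = −(-26.22%) / 5 = 5.244%.

5.244%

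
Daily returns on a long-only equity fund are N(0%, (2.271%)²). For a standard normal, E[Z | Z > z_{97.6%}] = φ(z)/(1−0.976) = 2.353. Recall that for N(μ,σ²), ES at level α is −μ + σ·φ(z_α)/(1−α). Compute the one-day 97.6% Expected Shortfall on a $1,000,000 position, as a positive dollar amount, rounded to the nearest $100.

ES = 2.271% × 2.353 = 5.344%.
On $1,000,000: 0.05344 × $1,000,000 = $53,440.

$53,400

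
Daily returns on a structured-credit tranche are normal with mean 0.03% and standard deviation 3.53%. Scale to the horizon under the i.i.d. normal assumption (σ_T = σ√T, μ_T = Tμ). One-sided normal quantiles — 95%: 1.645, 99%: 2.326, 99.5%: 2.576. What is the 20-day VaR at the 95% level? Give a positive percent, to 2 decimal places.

σ_{20d} = 3.53% × √20 = 15.787%; μ_{20d} = 20 × 0.03% = 0.600%.
VaR = −(0.600%) + 1.645 × 15.787% = 25.370%.

25.37%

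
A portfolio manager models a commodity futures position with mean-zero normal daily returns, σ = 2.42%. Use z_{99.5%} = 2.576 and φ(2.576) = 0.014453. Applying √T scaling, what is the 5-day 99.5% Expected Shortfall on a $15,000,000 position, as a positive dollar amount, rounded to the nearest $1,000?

$2,346,000

σ_{5d} = 2.42% × √5 = 5.411%.
ES multiplier = φ(z)/(1−α) = 0.014453/0.005 = 2.891.
ES = 5.411% × 2.891 = 15.643%; on $15,000,000: $2,346,450.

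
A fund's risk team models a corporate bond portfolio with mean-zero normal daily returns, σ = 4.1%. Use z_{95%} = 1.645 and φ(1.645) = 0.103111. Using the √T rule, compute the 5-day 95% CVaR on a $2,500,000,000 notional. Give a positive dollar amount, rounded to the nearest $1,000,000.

$473,000,000

σ_{5d} = 4.1% × √5 = 9.168%.
ES multiplier = φ(z)/(1−α) = 0.103111/0.05 = 2.062.
ES = 9.168% × 2.062 = 18.904%; on $2,500,000,000: $472,600,000.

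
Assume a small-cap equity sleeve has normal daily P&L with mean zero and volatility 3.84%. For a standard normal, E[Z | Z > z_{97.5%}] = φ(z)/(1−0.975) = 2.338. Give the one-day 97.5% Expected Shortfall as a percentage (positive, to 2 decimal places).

8.98%

ES = 3.84% × 2.338 = 8.978%.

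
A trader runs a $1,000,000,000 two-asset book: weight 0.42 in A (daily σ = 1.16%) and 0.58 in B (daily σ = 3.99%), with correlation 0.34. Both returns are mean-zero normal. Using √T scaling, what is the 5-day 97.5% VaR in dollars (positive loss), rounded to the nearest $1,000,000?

$111,000,000

σ_p = √(0.42²·1.16² + 0.58²·3.99² + 2·0.34·0.42·0.58·1.16·3.99) = 2.522%.
σ_{5d} = 2.522% × √5 = 5.639%.
z(97.5%) = 1.960.
VaR = 1.960 × 5.639% = 11.052%; on $1,000,000,000 that is $110,520,000.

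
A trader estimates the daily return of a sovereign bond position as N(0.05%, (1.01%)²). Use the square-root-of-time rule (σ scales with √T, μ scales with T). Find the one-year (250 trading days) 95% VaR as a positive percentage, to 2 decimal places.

At 95%, z = 1.645.
σ_{250d} = 1.01% × √250 = 15.970%; μ_{250d} = 250 × 0.05% = 12.500%.
VaR = −(12.500%) + 1.645 × 15.970% = 13.771%.

13.77%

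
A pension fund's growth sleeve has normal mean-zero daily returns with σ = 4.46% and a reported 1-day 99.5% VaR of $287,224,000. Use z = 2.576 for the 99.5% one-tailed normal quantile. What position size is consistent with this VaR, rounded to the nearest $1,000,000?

VaR as a fraction of value: z·σ = 2.576 × 4.46% = 11.489%.
Position = $287,224,000 / 0.11489 = $2,500,000,000.

$2,500,000,000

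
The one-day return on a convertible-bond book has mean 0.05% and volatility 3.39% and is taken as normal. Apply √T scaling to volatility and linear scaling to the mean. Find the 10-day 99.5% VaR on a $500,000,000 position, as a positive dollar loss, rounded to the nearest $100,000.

$135,600,000

At 99.5%, z = 2.576.
σ_{10d} = 3.39% × √10 = 10.720%; μ_{10d} = 10 × 0.05% = 0.500%.
VaR = −(0.500%) + 2.576 × 10.720% = 27.115%.
On $500,000,000: 0.27115 × $500,000,000 = $135,575,000.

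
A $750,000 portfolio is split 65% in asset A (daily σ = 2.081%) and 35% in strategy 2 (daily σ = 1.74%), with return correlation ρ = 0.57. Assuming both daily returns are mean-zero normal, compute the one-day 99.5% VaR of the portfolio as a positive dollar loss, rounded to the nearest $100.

$34,200

σ_p² = 0.65²·2.081² + 0.35²·1.74² + 2·0.57·0.65·0.35·2.081·1.74 = 3.1396 (%²).
σ_p = √3.1396 = 1.772%.
At 99.5%, z = 2.576.
VaR = 2.576 × 1.772% = 4.565%; on $750,000 that is $34,238.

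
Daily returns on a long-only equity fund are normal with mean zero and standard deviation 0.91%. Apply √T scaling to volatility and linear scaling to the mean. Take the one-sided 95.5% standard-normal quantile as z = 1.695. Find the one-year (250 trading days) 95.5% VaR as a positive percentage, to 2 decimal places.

σ_{250d} = 0.91% × √250 = 14.388%.
VaR = 1.695 × 14.388% = 24.388%.

24.39%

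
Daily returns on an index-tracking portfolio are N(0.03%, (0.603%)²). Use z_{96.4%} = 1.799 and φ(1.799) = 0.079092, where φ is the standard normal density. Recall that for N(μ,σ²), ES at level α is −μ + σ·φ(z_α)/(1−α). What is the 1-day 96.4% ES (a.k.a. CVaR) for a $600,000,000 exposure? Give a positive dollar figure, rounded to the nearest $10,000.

$7,770,000

Tail multiplier: φ(z)/(1−α) = 0.079092 / 0.036 = 2.197.
ES = −(0.03%) + 0.603% × 2.197 = 1.295%.
On $600,000,000: 0.01295 × $600,000,000 = $7,770,000.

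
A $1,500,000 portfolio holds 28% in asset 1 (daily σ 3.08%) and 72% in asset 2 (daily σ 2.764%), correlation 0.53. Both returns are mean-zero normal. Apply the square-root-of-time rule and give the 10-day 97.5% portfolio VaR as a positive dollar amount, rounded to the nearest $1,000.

$237,000

σ_p = √(0.28²·3.08² + 0.72²·2.764² + 2·0.53·0.28·0.72·3.08·2.764) = 2.554%.
σ_{10d} = 2.554% × √10 = 8.076%.
z(97.5%) = 1.960.
VaR = 1.960 × 8.076% = 15.829%; on $1,500,000 that is $237,435.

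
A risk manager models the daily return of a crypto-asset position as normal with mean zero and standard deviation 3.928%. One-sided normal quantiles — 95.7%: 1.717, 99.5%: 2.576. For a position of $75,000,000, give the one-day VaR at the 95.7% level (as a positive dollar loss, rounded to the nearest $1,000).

$5,058,000

VaR = z·σ = 1.717 × 3.928% = 6.744%.
On $75,000,000: 0.06744 × $75,000,000 = $5,058,000.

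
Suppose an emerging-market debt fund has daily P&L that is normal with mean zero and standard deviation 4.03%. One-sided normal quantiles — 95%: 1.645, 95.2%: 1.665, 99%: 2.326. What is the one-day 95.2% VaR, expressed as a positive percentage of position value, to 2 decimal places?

6.71%

VaR = z·σ = 1.665 × 4.03% = 6.710%.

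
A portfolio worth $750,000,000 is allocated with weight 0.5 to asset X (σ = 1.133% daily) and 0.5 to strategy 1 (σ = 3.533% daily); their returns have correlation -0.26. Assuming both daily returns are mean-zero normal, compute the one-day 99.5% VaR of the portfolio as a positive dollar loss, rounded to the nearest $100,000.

σ_p² = 0.5²·1.133² + 0.5²·3.533² + 2·-0.26·0.5·0.5·1.133·3.533 = 2.9211 (%²).
σ_p = √2.9211 = 1.709%.
At 99.5%, z = 2.576.
VaR = 2.576 × 1.709% = 4.402%; on $750,000,000 that is $33,015,000.

$33,000,000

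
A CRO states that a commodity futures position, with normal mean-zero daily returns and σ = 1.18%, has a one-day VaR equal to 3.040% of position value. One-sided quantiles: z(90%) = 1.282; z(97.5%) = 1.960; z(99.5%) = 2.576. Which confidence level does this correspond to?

Implied z = VaR/σ = 3.040 / 1.18 = 2.576.
This matches z(99.5%) = 2.576.

99.5%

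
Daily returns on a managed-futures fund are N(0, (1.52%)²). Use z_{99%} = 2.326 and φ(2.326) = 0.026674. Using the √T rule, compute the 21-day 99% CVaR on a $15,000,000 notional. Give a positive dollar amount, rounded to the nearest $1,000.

σ_{21d} = 1.52% × √21 = 6.966%.
ES multiplier = φ(z)/(1−α) = 0.026674/0.01 = 2.667.
ES = 6.966% × 2.667 = 18.578%; on $15,000,000: $2,786,700.

$2,787,000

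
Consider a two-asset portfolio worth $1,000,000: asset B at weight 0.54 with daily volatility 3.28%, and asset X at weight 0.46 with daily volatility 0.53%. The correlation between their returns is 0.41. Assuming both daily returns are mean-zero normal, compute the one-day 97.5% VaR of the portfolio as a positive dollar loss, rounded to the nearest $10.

σ_p² = 0.54²·3.28² + 0.46²·0.53² + 2·0.41·0.54·0.46·3.28·0.53 = 3.5507 (%²).
σ_p = √3.5507 = 1.884%.
At 97.5%, z = 1.960.
VaR = 1.960 × 1.884% = 3.693%; on $1,000,000 that is $36,930.

$36,930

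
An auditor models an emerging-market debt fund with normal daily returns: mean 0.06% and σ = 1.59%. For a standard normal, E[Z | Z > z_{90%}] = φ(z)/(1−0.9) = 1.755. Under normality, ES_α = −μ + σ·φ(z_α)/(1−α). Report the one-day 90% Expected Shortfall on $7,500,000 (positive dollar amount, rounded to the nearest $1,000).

$205,000

ES = −(0.06%) + 1.59% × 1.755 = 2.730%.
On $7,500,000: 0.02730 × $7,500,000 = $204,750.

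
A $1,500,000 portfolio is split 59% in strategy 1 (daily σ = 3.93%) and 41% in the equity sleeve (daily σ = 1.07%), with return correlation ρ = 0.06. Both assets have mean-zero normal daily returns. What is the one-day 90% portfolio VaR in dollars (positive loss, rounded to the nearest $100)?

$45,900

σ_p² = 0.59²·3.93² + 0.41²·1.07² + 2·0.06·0.59·0.41·3.93·1.07 = 5.6909 (%²).
σ_p = √5.6909 = 2.386%.
At 90%, z = 1.282.
VaR = 1.282 × 2.386% = 3.059%; on $1,500,000 that is $45,885.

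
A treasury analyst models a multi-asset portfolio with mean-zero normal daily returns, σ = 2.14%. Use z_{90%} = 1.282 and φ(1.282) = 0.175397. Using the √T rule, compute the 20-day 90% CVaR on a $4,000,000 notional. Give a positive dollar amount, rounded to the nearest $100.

$671,400

σ_{20d} = 2.14% × √20 = 9.570%.
ES multiplier = φ(z)/(1−α) = 0.175397/0.1 = 1.754.
ES = 9.570% × 1.754 = 16.786%; on $4,000,000: $671,440.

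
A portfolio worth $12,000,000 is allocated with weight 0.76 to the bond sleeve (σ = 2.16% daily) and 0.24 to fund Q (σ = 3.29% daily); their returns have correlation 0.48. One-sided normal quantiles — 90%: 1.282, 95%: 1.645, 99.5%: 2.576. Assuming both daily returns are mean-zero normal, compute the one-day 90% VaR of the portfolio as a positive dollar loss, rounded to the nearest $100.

$328,600

σ_p² = 0.76²·2.16² + 0.24²·3.29² + 2·0.48·0.76·0.24·2.16·3.29 = 4.5627 (%²).
σ_p = √4.5627 = 2.136%.
VaR = 1.282 × 2.136% = 2.738%; on $12,000,000 that is $328,560.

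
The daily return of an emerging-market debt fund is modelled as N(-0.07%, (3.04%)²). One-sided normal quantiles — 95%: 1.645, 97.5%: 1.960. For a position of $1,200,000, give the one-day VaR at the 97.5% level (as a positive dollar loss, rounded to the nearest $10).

VaR = −μ + z·σ = −(-0.07%) + 1.960 × 3.04% = 6.028%.
On $1,200,000: 0.06028 × $1,200,000 = $72,336.

$72,340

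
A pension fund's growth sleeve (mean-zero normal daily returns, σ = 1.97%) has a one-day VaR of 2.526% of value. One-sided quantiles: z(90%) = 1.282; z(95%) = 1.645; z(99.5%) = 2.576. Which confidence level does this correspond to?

90%

Implied z = VaR/σ = 2.526 / 1.97 = 1.282.
This matches z(90%) = 1.282.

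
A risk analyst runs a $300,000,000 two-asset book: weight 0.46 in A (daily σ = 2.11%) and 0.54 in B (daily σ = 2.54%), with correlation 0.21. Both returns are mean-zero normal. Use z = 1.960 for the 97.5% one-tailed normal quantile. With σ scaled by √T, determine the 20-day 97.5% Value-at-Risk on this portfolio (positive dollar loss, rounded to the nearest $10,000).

$48,360,000

σ_p = √(0.46²·2.11² + 0.54²·2.54² + 2·0.21·0.46·0.54·2.11·2.54) = 1.839%.
σ_{20d} = 1.839% × √20 = 8.224%.
VaR = 1.960 × 8.224% = 16.119%; on $300,000,000 that is $48,357,000.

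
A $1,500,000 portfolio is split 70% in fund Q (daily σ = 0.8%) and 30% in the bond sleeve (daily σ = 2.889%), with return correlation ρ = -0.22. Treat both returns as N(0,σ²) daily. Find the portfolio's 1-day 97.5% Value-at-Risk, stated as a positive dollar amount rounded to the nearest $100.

$27,100

σ_p² = 0.7²·0.8² + 0.3²·2.889² + 2·-0.22·0.7·0.3·0.8·2.889 = 0.8512 (%²).
σ_p = √0.8512 = 0.923%.
At 97.5%, z = 1.960.
VaR = 1.960 × 0.923% = 1.809%; on $1,500,000 that is $27,135.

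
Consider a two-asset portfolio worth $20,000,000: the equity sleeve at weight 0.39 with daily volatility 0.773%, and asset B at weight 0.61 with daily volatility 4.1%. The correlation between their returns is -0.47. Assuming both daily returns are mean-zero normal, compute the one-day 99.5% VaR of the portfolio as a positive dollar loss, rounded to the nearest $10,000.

σ_p² = 0.39²·0.773² + 0.61²·4.1² + 2·-0.47·0.39·0.61·0.773·4.1 = 5.6371 (%²).
σ_p = √5.6371 = 2.374%.
At 99.5%, z = 2.576.
VaR = 2.576 × 2.374% = 6.115%; on $20,000,000 that is $1,223,000.

$1,220,000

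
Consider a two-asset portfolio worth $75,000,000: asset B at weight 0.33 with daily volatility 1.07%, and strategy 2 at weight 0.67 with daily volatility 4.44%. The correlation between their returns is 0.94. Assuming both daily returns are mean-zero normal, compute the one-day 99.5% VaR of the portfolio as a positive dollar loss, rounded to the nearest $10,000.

σ_p² = 0.33²·1.07² + 0.67²·4.44² + 2·0.94·0.33·0.67·1.07·4.44 = 10.9489 (%²).
σ_p = √10.9489 = 3.309%.
At 99.5%, z = 2.576.
VaR = 2.576 × 3.309% = 8.524%; on $75,000,000 that is $6,393,000.

$6,390,000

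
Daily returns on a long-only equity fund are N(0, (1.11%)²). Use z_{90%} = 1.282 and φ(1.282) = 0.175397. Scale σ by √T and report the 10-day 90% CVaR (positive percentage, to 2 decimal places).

6.16%

σ_{10d} = 1.11% × √10 = 3.510%.
ES multiplier = φ(z)/(1−α) = 0.175397/0.1 = 1.754.
ES = 3.510% × 1.754 = 6.157%.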